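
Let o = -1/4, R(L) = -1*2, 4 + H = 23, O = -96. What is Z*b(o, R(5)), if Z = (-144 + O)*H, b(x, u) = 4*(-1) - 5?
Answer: 41040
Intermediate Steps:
H = 19 (H = -4 + 23 = 19)
R(L) = -2
o = -¼ (o = -1*¼ = -¼ ≈ -0.25000)
b(x, u) = -9 (b(x, u) = -4 - 5 = -9)
Z = -4560 (Z = (-144 - 96)*19 = -240*19 = -4560)
Z*b(o, R(5)) = -4560*(-9) = 41040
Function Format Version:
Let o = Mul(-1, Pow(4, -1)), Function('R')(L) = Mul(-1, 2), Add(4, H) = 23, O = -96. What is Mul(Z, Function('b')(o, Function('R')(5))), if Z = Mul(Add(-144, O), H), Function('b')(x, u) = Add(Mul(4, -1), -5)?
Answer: 41040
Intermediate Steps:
H = 19 (H = Add(-4, 23) = 19)
Function('R')(L) = -2
o = Rational(-1, 4) (o = Mul(-1, Rational(1, 4)) = Rational(-1, 4) ≈ -0.25000)
Function('b')(x, u) = -9 (Function('b')(x, u) = Add(-4, -5) = -9)
Z = -4560 (Z = Mul(Add(-144, -96), 19) = Mul(-240, 19) = -4560)
Mul(Z, Function('b')(o, Function('R')(5))) = Mul(-4560, -9) = 41040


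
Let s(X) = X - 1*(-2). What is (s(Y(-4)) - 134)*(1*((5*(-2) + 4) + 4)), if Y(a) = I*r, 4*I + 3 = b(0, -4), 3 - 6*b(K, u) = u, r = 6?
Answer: 539/2 ≈ 269.50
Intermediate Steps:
b(K, u) = 1/2 - u/6
I = -11/24 (I = -3/4 + (1/2 - 1/6*(-4))/4 = -3/4 + (1/2 + 2/3)/4 = -3/4 + (1/4)*(7/6) = -3/4 + 7/24 = -11/24 ≈ -0.45833)
Y(a) = -11/4 (Y(a) = -11/24*6 = -11/4)
s(X) = 2 + X (s(X) = X + 2 = 2 + X)
(s(Y(-4)) - 134)*(1*((5*(-2) + 4) + 4)) = ((2 - 11/4) - 134)*(1*((5*(-2) + 4) + 4)) = (-3/4 - 134)*(1*((-10 + 4) + 4)) = -539*(-6 + 4)/4 = -539*(-2)/4 = -539/4*(-2) = 539/2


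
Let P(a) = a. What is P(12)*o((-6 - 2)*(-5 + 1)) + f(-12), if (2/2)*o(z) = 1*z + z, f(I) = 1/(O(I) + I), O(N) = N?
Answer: 18431/24 ≈ 767.96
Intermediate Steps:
f(I) = 1/(2*I) (f(I) = 1/(I + I) = 1/(2*I))
o(z) = 2*z (o(z) = 1*z + z = z + z = 2*z)
P(12)*o((-6 - 2)*(-5 + 1)) + f(-12) = 12*(2*((-6 - 2)*(-5 + 1))) + (½)/(-12) = 12*(2*(-8*(-4))) + (½)*(-1/12) = 12*(2*32) - 1/24 = 12*64 - 1/24 = 768 - 1/24 = 18431/24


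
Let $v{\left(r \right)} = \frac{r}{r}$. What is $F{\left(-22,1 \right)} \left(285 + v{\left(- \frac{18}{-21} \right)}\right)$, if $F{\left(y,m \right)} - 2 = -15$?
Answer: $-3718$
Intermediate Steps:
$F{\left(y,m \right)} = -13$ ($F{\left(y,m \right)} = 2 - 15 = -13$)
$v{\left(r \right)} = 1$
$F{\left(-22,1 \right)} \left(285 + v{\left(- \frac{18}{-21} \right)}\right) = - 13 \left(285 + 1\right) = \left(-13\right) 286 = -3718$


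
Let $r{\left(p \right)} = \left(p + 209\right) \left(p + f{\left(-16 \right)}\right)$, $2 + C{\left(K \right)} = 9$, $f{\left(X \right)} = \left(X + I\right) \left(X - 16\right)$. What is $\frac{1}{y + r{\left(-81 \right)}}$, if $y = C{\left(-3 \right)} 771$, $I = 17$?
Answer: $- \frac{1}{9067} \approx -0.00011029$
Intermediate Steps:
$f{\left(X \right)} = \left(-16 + X\right) \left(17 + X\right)$ ($f{\left(X \right)} = \left(X + 17\right) \left(X - 16\right) = \left(17 + X\right) \left(-16 + X\right) = \left(-16 + X\right) \left(17 + X\right)$)
$C{\left(K \right)} = 7$ ($C{\left(K \right)} = -2 + 9 = 7$)
$y = 5397$ ($y = 7 \cdot 771 = 5397$)
$r{\left(p \right)} = \left(-32 + p\right) \left(209 + p\right)$ ($r{\left(p \right)} = \left(p + 209\right) \left(p - \left(288 - 256\right)\right) = \left(209 + p\right) \left(p - 32\right) = \left(209 + p\right) \left(-32 + p\right) = \left(-32 + p\right) \left(209 + p\right)$)
$\frac{1}{y + r{\left(-81 \right)}} = \frac{1}{5397 + \left(-6688 + \left(-81\right)^{2} + 177 \left(-81\right)\right)} = \frac{1}{5397 - 14464} = \frac{1}{-9067} = - \frac{1}{9067}$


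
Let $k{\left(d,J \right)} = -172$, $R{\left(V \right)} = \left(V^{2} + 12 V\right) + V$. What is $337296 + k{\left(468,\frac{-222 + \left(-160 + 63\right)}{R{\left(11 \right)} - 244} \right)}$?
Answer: $337124$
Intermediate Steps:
$R{\left(V \right)} = V^{2} + 13 V$
$337296 + k{\left(468,\frac{-222 + \left(-160 + 63\right)}{R{\left(11 \right)} - 244} \right)} = 337296 - 172 = 337124$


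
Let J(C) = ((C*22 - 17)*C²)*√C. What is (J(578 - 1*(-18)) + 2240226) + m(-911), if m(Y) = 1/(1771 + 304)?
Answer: 4648468951/2075 + 9303107040*√149 ≈ 1.1356e+11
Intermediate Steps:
m(Y) = 1/2075
J(C) = C^(5/2)*(-17 + 22*C) (J(C) = ((22*C - 17)*C²)*√C = ((-17 + 22*C)*C²)*√C = (C²*(-17 + 22*C))*√C = C^(5/2)*(-17 + 22*C))
(J(578 - 1*(-18)) + 2240226) + m(-911) = ((578 - 1*(-18))^(5/2)*(-17 + 22*(578 - 1*(-18))) + 2240226) + 1/2075 = ((578 + 18)^(5/2)*(-17 + 22*(578 + 18)) + 2240226) + 1/2075 = (596^(5/2)*(-17 + 22*596) + 2240226) + 1/2075 = ((710432*√149)*(-17 + 13112) + 2240226) + 1/2075 = ((710432*√149)*13095 + 2240226) + 1/2075 = (9303107040*√149 + 2240226) + 1/2075 = (2240226 + 9303107040*√149) + 1/2075 = 4648468951/2075 + 9303107040*√149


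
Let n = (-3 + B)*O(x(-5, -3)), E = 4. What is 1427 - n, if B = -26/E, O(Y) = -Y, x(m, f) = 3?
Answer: 2797/2 ≈ 1398.5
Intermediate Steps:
B = -13/2 (B = -26/4 = -26*¼ = -13/2 ≈ -6.5000)
n = 57/2 (n = (-3 - 13/2)*(-1*3) = -19/2*(-3) = 57/2 ≈ 28.500)
1427 - n = 1427 - 1*57/2 = 1427 - 57/2 = 2797/2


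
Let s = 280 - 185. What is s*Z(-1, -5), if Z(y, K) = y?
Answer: -95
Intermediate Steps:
s = 95
s*Z(-1, -5) = 95*(-1) = -95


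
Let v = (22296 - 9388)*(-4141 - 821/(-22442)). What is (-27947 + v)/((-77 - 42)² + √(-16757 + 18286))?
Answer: -173427021714149/45921917768 + 85727642963*√1529/321453424376 ≈ -3766.1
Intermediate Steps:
v = -85682843922/1603 (v = 12908*(-4141 - 821*(-1/22442)) = 12908*(-4141 + 821/22442) = 12908*(-92931501/22442) = -85682843922/1603 ≈ -5.3452e+7)
(-27947 + v)/((-77 - 42)² + √(-16757 + 18286)) = (-27947 - 85682843922/1603)/((-77 - 42)² + √(-16757 + 18286)) = -85727642963/(1603*((-119)² + √1529)) = -85727642963/(1603*(14161 + √1529))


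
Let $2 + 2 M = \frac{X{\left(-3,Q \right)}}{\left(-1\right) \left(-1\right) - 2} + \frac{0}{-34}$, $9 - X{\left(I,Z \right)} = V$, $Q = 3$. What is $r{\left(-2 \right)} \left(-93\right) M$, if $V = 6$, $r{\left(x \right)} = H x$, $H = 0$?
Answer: $0$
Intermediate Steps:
$r{\left(x \right)} = 0$ ($r{\left(x \right)} = 0 x = 0$)
$X{\left(I,Z \right)} = 3$ ($X{\left(I,Z \right)} = 9 - 6 = 3$)
$M = - \frac{5}{2}$ ($M = -1 + \frac{\frac{3}{\left(-1\right) \left(-1\right) - 2} + \frac{0}{-34}}{2} = -1 + \frac{\frac{3}{1 - 2} + 0 \left(- \frac{1}{34}\right)}{2} = -1 + \frac{\frac{3}{-1} + 0}{2} = -1 + \frac{3 \left(-1\right) + 0}{2} = -1 + \frac{-3 + 0}{2} = -1 + \frac{1}{2} \left(-3\right) = -1 - \frac{3}{2} = - \frac{5}{2} \approx -2.5$)
$r{\left(-2 \right)} \left(-93\right) M = 0 \left(-93\right) \left(- \frac{5}{2}\right) = 0 \left(- \frac{5}{2}\right) = 0$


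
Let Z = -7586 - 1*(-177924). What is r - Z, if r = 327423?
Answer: 157085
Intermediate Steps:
Z = 170338 (Z = -7586 + 177924 = 170338)
r - Z = 327423 - 1*170338 = 327423 - 170338 = 157085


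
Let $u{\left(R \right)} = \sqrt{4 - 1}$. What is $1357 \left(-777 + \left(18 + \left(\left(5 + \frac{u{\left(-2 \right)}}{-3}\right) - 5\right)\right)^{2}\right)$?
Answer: $- \frac{1842806}{3} - 16284 \sqrt{3} \approx -6.4247 \cdot 10^{5}$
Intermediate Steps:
$u{\left(R \right)} = \sqrt{3}$
$1357 \left(-777 + \left(18 + \left(\left(5 + \frac{u{\left(-2 \right)}}{-3}\right) - 5\right)\right)^{2}\right) = 1357 \left(-777 + \left(18 + \left(\left(5 + \frac{\sqrt{3}}{-3}\right) - 5\right)\right)^{2}\right) = 1357 \left(-777 + \left(18 + \left(\left(5 + \sqrt{3} \left(- \frac{1}{3}\right)\right) - 5\right)\right)^{2}\right) = 1357 \left(-777 + \left(18 + \left(\left(5 - \frac{\sqrt{3}}{3}\right) - 5\right)\right)^{2}\right) = 1357 \left(-777 + \left(18 - \frac{\sqrt{3}}{3}\right)^{2}\right) = -1054389 + 1357 \left(18 - \frac{\sqrt{3}}{3}\right)^{2}$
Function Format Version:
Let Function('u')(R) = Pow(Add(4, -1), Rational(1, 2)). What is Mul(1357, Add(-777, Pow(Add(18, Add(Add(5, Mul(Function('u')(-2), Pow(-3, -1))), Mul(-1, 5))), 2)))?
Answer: Add(Rational(-1842806, 3), Mul(-16284, Pow(3, Rational(1, 2)))) ≈ -6.4247e+5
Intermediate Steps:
Function('u')(R) = Pow(3, Rational(1, 2))
Mul(1357, Add(-777, Pow(Add(18, Add(Add(5, Mul(Function('u')(-2), Pow(-3, -1))), Mul(-1, 5))), 2))) = Mul(1357, Add(-777, Pow(Add(18, Add(Add(5, Mul(Pow(3, Rational(1, 2)), Pow(-3, -1))), Mul(-1, 5))), 2))) = Mul(1357, Add(-777, Pow(Add(18, Add(Add(5, Mul(Pow(3, Rational(1, 2)), Rational(-1, 3))), -5)), 2))) = Mul(1357, Add(-777, Pow(Add(18, Add(Add(5, Mul(Rational(-1, 3), Pow(3, Rational(1, 2)))), -5)), 2))) = Mul(1357, Add(-777, Pow(Add(18, Mul(Rational(-1, 3), Pow(3, Rational(1, 2)))), 2))) = Add(-1054389, Mul(1357, Pow(Add(18, Mul(Rational(-1, 3), Pow(3, Rational(1, 2)))), 2)))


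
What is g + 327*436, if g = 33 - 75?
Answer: 142530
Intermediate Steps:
g = -42
g + 327*436 = -42 + 327*436 = -42 + 142572 = 142530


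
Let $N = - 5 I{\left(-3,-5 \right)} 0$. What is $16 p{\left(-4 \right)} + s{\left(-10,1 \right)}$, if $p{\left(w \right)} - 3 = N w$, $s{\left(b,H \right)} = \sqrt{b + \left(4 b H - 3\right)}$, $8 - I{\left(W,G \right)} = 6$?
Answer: $48 + i \sqrt{53} \approx 48.0 + 7.2801 i$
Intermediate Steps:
$I{\left(W,G \right)} = 2$ ($I{\left(W,G \right)} = 8 - 6 = 2$)
$N = 0$ ($N = \left(-5\right) 2 \cdot 0 = \left(-10\right) 0 = 0$)
$s{\left(b,H \right)} = \sqrt{-3 + b + 4 H b}$ ($s{\left(b,H \right)} = \sqrt{b + \left(4 H b - 3\right)} = \sqrt{b + \left(-3 + 4 H b\right)} = \sqrt{-3 + b + 4 H b}$)
$p{\left(w \right)} = 3$ ($p{\left(w \right)} = 3 + 0 w = 3 + 0 = 3$)
$16 p{\left(-4 \right)} + s{\left(-10,1 \right)} = 16 \cdot 3 + \sqrt{-3 - 10 + 4 \cdot 1 \left(-10\right)} = 48 + \sqrt{-3 - 10 - 40} = 48 + \sqrt{-53} = 48 + i \sqrt{53}$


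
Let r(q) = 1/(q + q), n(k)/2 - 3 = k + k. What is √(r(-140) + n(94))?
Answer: √7487130/140 ≈ 19.545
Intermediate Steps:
n(k) = 6 + 4*k (n(k) = 6 + 2*(k + k) = 6 + 2*(2*k) = 6 + 4*k)
r(q) = 1/(2*q)
√(r(-140) + n(94)) = √((½)/(-140) + (6 + 4*94)) = √((½)*(-1/140) + (6 + 376)) = √(-1/280 + 382) = √(106959/280) = √7487130/140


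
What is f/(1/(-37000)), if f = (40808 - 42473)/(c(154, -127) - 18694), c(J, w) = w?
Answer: -61605000/18821 ≈ -3273.2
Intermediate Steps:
f = 1665/18821 (f = (40808 - 42473)/(-127 - 18694) = -1665/(-18821) = -1665*(-1/18821) = 1665/18821 ≈ 0.088465)
f/(1/(-37000)) = 1665/(18821*(1/(-37000))) = 1665/(18821*(-1/37000)) = (1665/18821)*(-37000) = -61605000/18821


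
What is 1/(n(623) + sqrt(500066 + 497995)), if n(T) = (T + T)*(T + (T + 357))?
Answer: 1997338/3989358088183 - sqrt(998061)/3989358088183 ≈ 5.0042e-7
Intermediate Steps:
n(T) = 2*T*(357 + 2*T) (n(T) = (2*T)*(T + (357 + T)) = (2*T)*(357 + 2*T) = 2*T*(357 + 2*T))
1/(n(623) + sqrt(500066 + 497995)) = 1/(2*623*(357 + 2*623) + sqrt(500066 + 497995)) = 1/(2*623*(357 + 1246) + sqrt(998061)) = 1/(2*623*1603 + sqrt(998061)) = 1/(1997338 + sqrt(998061))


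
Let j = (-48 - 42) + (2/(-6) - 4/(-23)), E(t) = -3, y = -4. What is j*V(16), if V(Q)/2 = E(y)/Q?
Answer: 6221/184 ≈ 33.810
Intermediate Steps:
V(Q) = -6/Q (V(Q) = 2*(-3/Q) = -6/Q)
j = -6221/69 (j = -90 + (2*(-⅙) - 4*(-1/23)) = -90 + (-⅓ + 4/23) = -90 - 11/69 = -6221/69 ≈ -90.159)
j*V(16) = -(-12442)/(23*16) = -6221/69*(-3/8) = 6221/184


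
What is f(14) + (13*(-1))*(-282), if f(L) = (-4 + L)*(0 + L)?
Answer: 3806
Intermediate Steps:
f(L) = L*(-4 + L) (f(L) = (-4 + L)*L = L*(-4 + L))
f(14) + (13*(-1))*(-282) = 14*(-4 + 14) + (13*(-1))*(-282) = 14*10 - 13*(-282) = 140 + 3666 = 3806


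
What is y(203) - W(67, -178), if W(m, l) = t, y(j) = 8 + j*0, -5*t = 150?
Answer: 38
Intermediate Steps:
t = -30 (t = -⅕*150 = -30)
y(j) = 8 (y(j) = 8 + 0 = 8)
W(m, l) = -30
y(203) - W(67, -178) = 8 - 1*(-30) = 8 + 30 = 38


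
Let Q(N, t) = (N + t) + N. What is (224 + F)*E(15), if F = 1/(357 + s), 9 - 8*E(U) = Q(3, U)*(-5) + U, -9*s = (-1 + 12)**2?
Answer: 68569083/24736 ≈ 2772.0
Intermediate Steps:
Q(N, t) = t + 2*N
s = -121/9 (s = -(-1 + 12)**2/9 = -1/9*11**2 = -1/9*121 = -121/9 ≈ -13.444)
E(U) = 39/8 + U/2 (E(U) = 9/8 - ((U + 2*3)*(-5) + U)/8 = 9/8 - ((U + 6)*(-5) + U)/8 = 9/8 - ((6 + U)*(-5) + U)/8 = 9/8 - ((-30 - 5*U) + U)/8 = 9/8 - (-30 - 4*U)/8 = 9/8 + (15/4 + U/2) = 39/8 + U/2)
F = 9/3092 (F = 1/(357 - 121/9) = 1/(3092/9) = 9/3092 ≈ 0.0029107)
(224 + F)*E(15) = (224 + 9/3092)*(39/8 + (1/2)*15) = 692617*(39/8 + 15/2)/3092 = (692617/3092)*(99/8) = 68569083/24736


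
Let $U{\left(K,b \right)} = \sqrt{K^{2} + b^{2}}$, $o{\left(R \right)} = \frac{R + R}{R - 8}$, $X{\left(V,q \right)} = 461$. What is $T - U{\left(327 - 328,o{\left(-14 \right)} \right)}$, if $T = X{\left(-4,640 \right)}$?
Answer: $461 - \frac{\sqrt{317}}{11} \approx 459.38$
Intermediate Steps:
$T = 461$
$o{\left(R \right)} = \frac{2 R}{-8 + R}$
$T - U{\left(327 - 328,o{\left(-14 \right)} \right)} = 461 - \sqrt{\left(327 - 328\right)^{2} + \left(2 \left(-14\right) \frac{1}{-8 - 14}\right)^{2}} = 461 - \sqrt{\left(327 - 328\right)^{2} + \left(2 \left(-14\right) \frac{1}{-22}\right)^{2}} = 461 - \sqrt{\left(-1\right)^{2} + \left(2 \left(-14\right) \left(- \frac{1}{22}\right)\right)^{2}} = 461 - \sqrt{1 + \left(\frac{14}{11}\right)^{2}} = 461 - \sqrt{1 + \frac{196}{121}} = 461 - \sqrt{\frac{317}{121}} = 461 - \frac{\sqrt{317}}{11}$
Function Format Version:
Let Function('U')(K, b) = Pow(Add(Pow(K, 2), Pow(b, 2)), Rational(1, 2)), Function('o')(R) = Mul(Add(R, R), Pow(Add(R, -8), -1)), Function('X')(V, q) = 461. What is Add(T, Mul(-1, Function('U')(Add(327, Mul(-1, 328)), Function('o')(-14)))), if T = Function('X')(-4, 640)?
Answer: Add(461, Mul(Rational(-1, 11), Pow(317, Rational(1, 2)))) ≈ 459.38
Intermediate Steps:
T = 461
Function('o')(R) = Mul(2, R, Pow(Add(-8, R), -1)) (Function('o')(R) = Mul(Mul(2, R), Pow(Add(-8, R), -1)) = Mul(2, R, Pow(Add(-8, R), -1)))
Add(T, Mul(-1, Function('U')(Add(327, Mul(-1, 328)), Function('o')(-14)))) = Add(461, Mul(-1, Pow(Add(Pow(Add(327, Mul(-1, 328)), 2), Pow(Mul(2, -14, Pow(Add(-8, -14), -1)), 2)), Rational(1, 2)))) = Add(461, Mul(-1, Pow(Add(Pow(Add(327, -328), 2), Pow(Mul(2, -14, Pow(-22, -1)), 2)), Rational(1, 2)))) = Add(461, Mul(-1, Pow(Add(Pow(-1, 2), Pow(Mul(2, -14, Rational(-1, 22)), 2)), Rational(1, 2)))) = Add(461, Mul(-1, Pow(Add(1, Pow(Rational(14, 11), 2)), Rational(1, 2)))) = Add(461, Mul(-1, Pow(Add(1, Rational(196, 121)), Rational(1, 2)))) = Add(461, Mul(-1, Pow(Rational(317, 121), Rational(1, 2)))) = Add(461, Mul(-1, Mul(Rational(1, 11), Pow(317, Rational(1, 2))))) = Add(461, Mul(Rational(-1, 11), Pow(317, Rational(1, 2))))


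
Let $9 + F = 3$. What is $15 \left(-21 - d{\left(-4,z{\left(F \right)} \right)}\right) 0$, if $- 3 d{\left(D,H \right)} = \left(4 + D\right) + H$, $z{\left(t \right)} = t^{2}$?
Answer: $0$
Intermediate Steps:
$F = -6$ ($F = -9 + 3 = -6$)
$d{\left(D,H \right)} = - \frac{4}{3} - \frac{D}{3} - \frac{H}{3}$ ($d{\left(D,H \right)} = - \frac{\left(4 + D\right) + H}{3} = - \frac{4 + D + H}{3} = - \frac{4}{3} - \frac{D}{3} - \frac{H}{3}$)
$15 \left(-21 - d{\left(-4,z{\left(F \right)} \right)}\right) 0 = 15 \left(-21 - \left(- \frac{4}{3} - - \frac{4}{3} - \frac{\left(-6\right)^{2}}{3}\right)\right) 0 = 15 \left(-21 - \left(- \frac{4}{3} + \frac{4}{3} - 12\right)\right) 0 = 15 \left(-21 - -12\right) 0 = 15 \left(-21 + 12\right) 0 = 15 \left(-9\right) 0 = \left(-135\right) 0 = 0$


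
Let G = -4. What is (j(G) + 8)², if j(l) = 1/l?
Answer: 961/16 ≈ 60.063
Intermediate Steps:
(j(G) + 8)² = (1/(-4) + 8)² = (-¼ + 8)² = (31/4)² = 961/16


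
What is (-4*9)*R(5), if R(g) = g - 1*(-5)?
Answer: -360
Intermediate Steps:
R(g) = 5 + g (R(g) = g + 5 = 5 + g)
(-4*9)*R(5) = (-4*9)*(5 + 5) = -36*10 = -360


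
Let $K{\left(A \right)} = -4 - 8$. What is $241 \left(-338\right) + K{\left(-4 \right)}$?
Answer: $-81470$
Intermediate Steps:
$K{\left(A \right)} = -12$ ($K{\left(A \right)} = -4 - 8 = -12$)
$241 \left(-338\right) + K{\left(-4 \right)} = 241 \left(-338\right) - 12 = -81458 - 12 = -81470$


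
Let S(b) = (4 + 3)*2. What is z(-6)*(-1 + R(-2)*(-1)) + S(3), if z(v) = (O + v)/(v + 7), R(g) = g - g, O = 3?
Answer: 17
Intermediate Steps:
S(b) = 14 (S(b) = 7*2 = 14)
R(g) = 0
z(v) = (3 + v)/(7 + v) (z(v) = (3 + v)/(v + 7) = (3 + v)/(7 + v))
z(-6)*(-1 + R(-2)*(-1)) + S(3) = ((3 - 6)/(7 - 6))*(-1 + 0*(-1)) + 14 = (-3/1)*(-1 + 0) + 14 = (1*(-3))*(-1) + 14 = -3*(-1) + 14 = 3 + 14 = 17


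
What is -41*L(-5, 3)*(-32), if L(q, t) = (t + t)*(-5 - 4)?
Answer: -70848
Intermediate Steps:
L(q, t) = -18*t (L(q, t) = (2*t)*(-9) = -18*t)
-41*L(-5, 3)*(-32) = -(-738)*3*(-32) = -41*(-54)*(-32) = 2214*(-32) = -70848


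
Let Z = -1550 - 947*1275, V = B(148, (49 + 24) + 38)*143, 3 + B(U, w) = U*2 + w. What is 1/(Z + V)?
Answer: -1/1151203 ≈ -8.6866e-7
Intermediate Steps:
B(U, w) = -3 + w + 2*U (B(U, w) = -3 + (U*2 + w) = -3 + (2*U + w) = -3 + (w + 2*U) = -3 + w + 2*U)
V = 57772 (V = (-3 + ((49 + 24) + 38) + 2*148)*143 = (-3 + (73 + 38) + 296)*143 = (-3 + 111 + 296)*143 = 404*143 = 57772)
Z = -1208975 (Z = -1550 - 1207425 = -1208975)
1/(Z + V) = 1/(-1208975 + 57772) = 1/(-1151203) = -1/1151203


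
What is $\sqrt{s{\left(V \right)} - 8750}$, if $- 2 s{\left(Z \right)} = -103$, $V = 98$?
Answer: $\frac{3 i \sqrt{3866}}{2} \approx 93.266 i$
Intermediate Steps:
$s{\left(Z \right)} = \frac{103}{2}$ ($s{\left(Z \right)} = \left(- \frac{1}{2}\right) \left(-103\right) = \frac{103}{2}$)
$\sqrt{s{\left(V \right)} - 8750} = \sqrt{\frac{103}{2} - 8750} = \sqrt{- \frac{17397}{2}} = \frac{3 i \sqrt{3866}}{2}$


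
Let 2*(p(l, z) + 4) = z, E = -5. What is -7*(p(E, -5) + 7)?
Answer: -7/2 ≈ -3.5000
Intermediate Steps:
p(l, z) = -4 + z/2
-7*(p(E, -5) + 7) = -7*((-4 + (1/2)*(-5)) + 7) = -7*((-4 - 5/2) + 7) = -7*(-13/2 + 7) = -7*1/2 = -7/2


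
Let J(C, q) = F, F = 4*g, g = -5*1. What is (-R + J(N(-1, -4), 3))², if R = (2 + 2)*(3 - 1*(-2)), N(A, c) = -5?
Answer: 1600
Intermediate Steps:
g = -5
F = -20 (F = 4*(-5) = -20)
J(C, q) = -20
R = 20 (R = 4*(3 + 2) = 4*5 = 20)
(-R + J(N(-1, -4), 3))² = (-1*20 - 20)² = (-20 - 20)² = (-40)² = 1600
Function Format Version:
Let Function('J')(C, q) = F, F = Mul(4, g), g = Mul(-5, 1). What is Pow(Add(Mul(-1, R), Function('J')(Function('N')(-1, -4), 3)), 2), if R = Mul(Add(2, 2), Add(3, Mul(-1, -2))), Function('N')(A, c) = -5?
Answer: 1600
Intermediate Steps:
g = -5
F = -20 (F = Mul(4, -5) = -20)
Function('J')(C, q) = -20
R = 20 (R = Mul(4, Add(3, 2)) = Mul(4, 5) = 20)
Pow(Add(Mul(-1, R), Function('J')(Function('N')(-1, -4), 3)), 2) = Pow(Add(Mul(-1, 20), -20), 2) = Pow(Add(-20, -20), 2) = Pow(-40, 2) = 1600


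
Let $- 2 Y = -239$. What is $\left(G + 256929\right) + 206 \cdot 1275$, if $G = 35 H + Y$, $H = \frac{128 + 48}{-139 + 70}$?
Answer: $\frac{71706073}{138} \approx 5.1961 \cdot 10^{5}$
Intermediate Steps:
$Y = \frac{239}{2}$ ($Y = \left(- \frac{1}{2}\right) \left(-239\right) = \frac{239}{2} \approx 119.5$)
$H = - \frac{176}{69}$ ($H = \frac{176}{-69} = 176 \left(- \frac{1}{69}\right) = - \frac{176}{69} \approx -2.5507$)
$G = \frac{4171}{138}$ ($G = 35 \left(- \frac{176}{69}\right) + \frac{239}{2} = - \frac{6160}{69} + \frac{239}{2} = \frac{4171}{138} \approx 30.225$)
$\left(G + 256929\right) + 206 \cdot 1275 = \left(\frac{4171}{138} + 256929\right) + 206 \cdot 1275 = \frac{35460373}{138} + 262650 = \frac{71706073}{138}$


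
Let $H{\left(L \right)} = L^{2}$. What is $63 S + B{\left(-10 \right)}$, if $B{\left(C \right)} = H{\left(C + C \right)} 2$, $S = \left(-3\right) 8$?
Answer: $-712$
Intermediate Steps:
$S = -24$
$B{\left(C \right)} = 8 C^{2}$ ($B{\left(C \right)} = \left(C + C\right)^{2} \cdot 2 = \left(2 C\right)^{2} \cdot 2 = 4 C^{2} \cdot 2 = 8 C^{2}$)
$63 S + B{\left(-10 \right)} = 63 \left(-24\right) + 8 \left(-10\right)^{2} = -1512 + 8 \cdot 100 = -1512 + 800 = -712$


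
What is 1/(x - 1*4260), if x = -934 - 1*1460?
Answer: -1/6654 ≈ -0.00015029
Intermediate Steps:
x = -2394 (x = -934 - 1460 = -2394)
1/(x - 1*4260) = 1/(-2394 - 1*4260) = 1/(-2394 - 4260) = 1/(-6654) = -1/6654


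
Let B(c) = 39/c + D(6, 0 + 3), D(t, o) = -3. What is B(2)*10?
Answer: 165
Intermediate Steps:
B(c) = -3 + 39/c (B(c) = 39/c - 3 = -3 + 39/c)
B(2)*10 = (-3 + 39/2)*10 = (33/2)*10 = 165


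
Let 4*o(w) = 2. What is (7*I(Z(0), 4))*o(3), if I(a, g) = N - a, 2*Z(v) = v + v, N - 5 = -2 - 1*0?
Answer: 21/2 ≈ 10.500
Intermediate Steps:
o(w) = ½ (o(w) = (¼)*2 = ½)
N = 3 (N = 5 + (-2 - 1*0) = 5 + (-2 + 0) = 5 - 2 = 3)
Z(v) = v (Z(v) = (v + v)/2 = (2*v)/2 = v)
I(a, g) = 3 - a
(7*I(Z(0), 4))*o(3) = (7*(3 - 1*0))*(½) = (7*(3 + 0))*(½) = (7*3)*(½) = 21*(½) = 21/2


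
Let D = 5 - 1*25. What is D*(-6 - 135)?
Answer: 2820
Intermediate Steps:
D = -20 (D = 5 - 25 = -20)
D*(-6 - 135) = -20*(-6 - 135) = -20*(-141) = 2820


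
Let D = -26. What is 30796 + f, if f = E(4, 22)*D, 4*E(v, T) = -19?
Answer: 61839/2 ≈ 30920.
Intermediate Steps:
E(v, T) = -19/4 (E(v, T) = (¼)*(-19) = -19/4)
f = 247/2 (f = -19/4*(-26) = 247/2 ≈ 123.50)
30796 + f = 30796 + 247/2 = 61839/2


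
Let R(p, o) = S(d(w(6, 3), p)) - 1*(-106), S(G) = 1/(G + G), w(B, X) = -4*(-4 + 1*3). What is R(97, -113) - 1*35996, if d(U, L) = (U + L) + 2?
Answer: -7393339/206 ≈ -35890.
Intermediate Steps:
w(B, X) = 4 (w(B, X) = -4*(-4 + 3) = -4*(-1) = 4)
d(U, L) = 2 + L + U (d(U, L) = (L + U) + 2 = 2 + L + U)
S(G) = 1/(2*G)
R(p, o) = 106 + 1/(2*(6 + p)) (R(p, o) = 1/(2*(2 + p + 4)) - 1*(-106) = 1/(2*(6 + p)) + 106 = 106 + 1/(2*(6 + p)))
R(97, -113) - 1*35996 = (1273 + 212*97)/(2*(6 + 97)) - 1*35996 = (½)*(1273 + 20564)/103 - 35996 = (½)*(1/103)*21837 - 35996 = 21837/206 - 35996 = -7393339/206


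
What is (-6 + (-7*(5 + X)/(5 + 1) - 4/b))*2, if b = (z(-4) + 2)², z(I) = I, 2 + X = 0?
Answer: -21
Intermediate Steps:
X = -2 (X = -2 + 0 = -2)
b = 4 (b = (-4 + 2)² = (-2)² = 4)
(-6 + (-7*(5 + X)/(5 + 1) - 4/b))*2 = (-6 + (-7*(5 - 2)/(5 + 1) - 4/4))*2 = (-6 + (-7/(6/3) - 4*¼))*2 = (-6 + (-7/(6*(⅓)) - 1))*2 = (-6 + (-7/2 - 1))*2 = (-6 - 9/2)*2 = -21/2*2 = -21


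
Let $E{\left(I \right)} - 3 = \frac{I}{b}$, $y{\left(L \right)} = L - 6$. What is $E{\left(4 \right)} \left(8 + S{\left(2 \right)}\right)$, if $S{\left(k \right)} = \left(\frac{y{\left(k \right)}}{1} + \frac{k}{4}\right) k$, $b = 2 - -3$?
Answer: $\frac{19}{5} \approx 3.8$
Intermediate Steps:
$y{\left(L \right)} = -6 + L$ ($y{\left(L \right)} = L - 6 = -6 + L$)
$b = 5$ ($b = 2 + 3 = 5$)
$S{\left(k \right)} = k \left(-6 + \frac{5 k}{4}\right)$ ($S{\left(k \right)} = \left(\frac{-6 + k}{1} + \frac{k}{4}\right) k = \left(\left(-6 + k\right) 1 + k \frac{1}{4}\right) k = \left(\left(-6 + k\right) + \frac{k}{4}\right) k = \left(-6 + \frac{5 k}{4}\right) k = k \left(-6 + \frac{5 k}{4}\right)$)
$E{\left(I \right)} = 3 + \frac{I}{5}$
$E{\left(4 \right)} \left(8 + S{\left(2 \right)}\right) = \left(3 + \frac{1}{5} \cdot 4\right) \left(8 + \frac{1}{4} \cdot 2 \left(-24 + 5 \cdot 2\right)\right) = \left(3 + \frac{4}{5}\right) \left(8 + \frac{1}{4} \cdot 2 \left(-24 + 10\right)\right) = \frac{19 \left(8 + \frac{1}{4} \cdot 2 \left(-14\right)\right)}{5} = \frac{19 \left(8 - 7\right)}{5} = \frac{19}{5} \cdot 1 = \frac{19}{5}$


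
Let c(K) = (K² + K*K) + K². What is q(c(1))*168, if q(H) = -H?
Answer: -504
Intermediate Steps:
c(K) = 3*K² (c(K) = (K² + K²) + K² = 2*K² + K² = 3*K²)
q(c(1))*168 = -3*1²*168 = -3*168 = -504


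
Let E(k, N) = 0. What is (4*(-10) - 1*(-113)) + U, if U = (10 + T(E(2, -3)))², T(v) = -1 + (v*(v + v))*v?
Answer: 154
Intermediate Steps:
T(v) = -1 + 2*v³ (T(v) = -1 + (v*(2*v))*v = -1 + (2*v²)*v = -1 + 2*v³)
U = 81 (U = (10 + (-1 + 2*0³))² = (10 + (-1 + 2*0))² = (10 + (-1 + 0))² = (10 - 1)² = 9² = 81)
(4*(-10) - 1*(-113)) + U = (4*(-10) - 1*(-113)) + 81 = (-40 + 113) + 81 = 73 + 81 = 154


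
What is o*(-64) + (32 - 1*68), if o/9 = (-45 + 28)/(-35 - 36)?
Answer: -12348/71 ≈ -173.92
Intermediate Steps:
o = 153/71 (o = 9*((-45 + 28)/(-35 - 36)) = 9*(-17/(-71)) = 9*(-17*(-1/71)) = 9*(17/71) = 153/71 ≈ 2.1549)
o*(-64) + (32 - 1*68) = (153/71)*(-64) + (32 - 1*68) = -9792/71 + (32 - 68) = -9792/71 - 36 = -12348/71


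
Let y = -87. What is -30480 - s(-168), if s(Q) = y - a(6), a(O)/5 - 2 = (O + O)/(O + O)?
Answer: -30378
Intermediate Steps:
a(O) = 15 (a(O) = 10 + 5*((O + O)/(O + O)) = 10 + 5*((2*O)/((2*O))) = 10 + 5*((2*O)*(1/(2*O))) = 10 + 5*1 = 10 + 5 = 15)
s(Q) = -102 (s(Q) = -87 - 1*15 = -87 - 15 = -102)
-30480 - s(-168) = -30480 - 1*(-102) = -30480 + 102 = -30378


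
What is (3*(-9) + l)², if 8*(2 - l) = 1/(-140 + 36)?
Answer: 432598401/692224 ≈ 624.94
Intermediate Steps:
l = 1665/832 (l = 2 - 1/(8*(-140 + 36)) = 2 - ⅛/(-104) = 2 - ⅛*(-1/104) = 2 + 1/832 = 1665/832 ≈ 2.0012)
(3*(-9) + l)² = (3*(-9) + 1665/832)² = (-27 + 1665/832)² = (-20799/832)² = 432598401/692224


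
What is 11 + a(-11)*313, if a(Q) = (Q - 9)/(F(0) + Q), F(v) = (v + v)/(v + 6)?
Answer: 6381/11 ≈ 580.09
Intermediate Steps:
F(v) = 2*v/(6 + v) (F(v) = (2*v)/(6 + v) = 2*v/(6 + v))
a(Q) = (-9 + Q)/Q (a(Q) = (Q - 9)/(2*0/(6 + 0) + Q) = (-9 + Q)/(2*0/6 + Q) = (-9 + Q)/(2*0*(1/6) + Q) = (-9 + Q)/(0 + Q) = (-9 + Q)/Q)
11 + a(-11)*313 = 11 + ((-9 - 11)/(-11))*313 = 11 - 1/11*(-20)*313 = 11 + (20/11)*313 = 11 + 6260/11 = 6381/11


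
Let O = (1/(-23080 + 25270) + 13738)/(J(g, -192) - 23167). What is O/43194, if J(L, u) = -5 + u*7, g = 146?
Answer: -30086221/2319087587760 ≈ -1.2973e-5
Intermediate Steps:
J(L, u) = -5 + 7*u
O = -30086221/53690040 (O = (1/(-23080 + 25270) + 13738)/((-5 + 7*(-192)) - 23167) = (1/2190 + 13738)/((-5 - 1344) - 23167) = (1/2190 + 13738)/(-1349 - 23167) = (30086221/2190)/(-24516) = (30086221/2190)*(-1/24516) = -30086221/53690040 ≈ -0.56037)
O/43194 = -30086221/53690040/43194 = -30086221/53690040*1/43194 = -30086221/2319087587760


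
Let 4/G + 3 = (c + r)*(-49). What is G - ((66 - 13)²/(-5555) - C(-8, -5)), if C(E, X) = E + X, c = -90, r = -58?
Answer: -45736534/3660745 ≈ -12.494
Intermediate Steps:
G = 4/7249 (G = 4/(-3 + (-90 - 58)*(-49)) = 4/(-3 - 148*(-49)) = 4/(-3 + 7252) = 4/7249 ≈ 0.00055180)
G - ((66 - 13)²/(-5555) - C(-8, -5)) = 4/7249 - ((66 - 13)²/(-5555) - (-8 - 5)) = 4/7249 - (53²*(-1/5555) - 1*(-13)) = 4/7249 - (2809*(-1/5555) + 13) = 4/7249 - (-2809/5555 + 13) = 4/7249 - 1*69406/5555 = 4/7249 - 69406/5555 = -45736534/3660745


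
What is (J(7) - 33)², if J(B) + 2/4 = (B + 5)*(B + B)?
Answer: 72361/4 ≈ 18090.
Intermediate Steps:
J(B) = -½ + 2*B*(5 + B) (J(B) = -½ + (B + 5)*(B + B) = -½ + (5 + B)*(2*B) = -½ + 2*B*(5 + B))
(J(7) - 33)² = ((-½ + 2*7² + 10*7) - 33)² = ((-½ + 2*49 + 70) - 33)² = ((-½ + 98 + 70) - 33)² = (335/2 - 33)² = (269/2)² = 72361/4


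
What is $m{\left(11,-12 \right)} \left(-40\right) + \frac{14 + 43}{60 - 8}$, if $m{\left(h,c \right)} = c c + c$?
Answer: $- \frac{274503}{52} \approx -5278.9$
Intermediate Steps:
$m{\left(h,c \right)} = c + c^{2}$ ($m{\left(h,c \right)} = c^{2} + c = c + c^{2}$)
$m{\left(11,-12 \right)} \left(-40\right) + \frac{14 + 43}{60 - 8} = - 12 \left(1 - 12\right) \left(-40\right) + \frac{14 + 43}{60 - 8} = \left(-12\right) \left(-11\right) \left(-40\right) + \frac{57}{52} = 132 \left(-40\right) + 57 \cdot \frac{1}{52} = -5280 + \frac{57}{52} = - \frac{274503}{52}$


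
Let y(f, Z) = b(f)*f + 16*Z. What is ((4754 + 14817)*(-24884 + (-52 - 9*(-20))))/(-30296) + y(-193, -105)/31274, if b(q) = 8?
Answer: 1894018149115/118434638 ≈ 15992.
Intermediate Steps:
y(f, Z) = 8*f + 16*Z
((4754 + 14817)*(-24884 + (-52 - 9*(-20))))/(-30296) + y(-193, -105)/31274 = ((4754 + 14817)*(-24884 + (-52 - 9*(-20))))/(-30296) + (8*(-193) + 16*(-105))/31274 = (19571*(-24884 + (-52 + 180)))*(-1/30296) + (-1544 - 1680)*(1/31274) = (19571*(-24884 + 128))*(-1/30296) - 3224*1/31274 = (19571*(-24756))*(-1/30296) - 1612/15637 = -484499676*(-1/30296) - 1612/15637 = 121124919/7574 - 1612/15637 = 1894018149115/118434638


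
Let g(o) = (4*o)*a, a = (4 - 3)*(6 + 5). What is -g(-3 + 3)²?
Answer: 0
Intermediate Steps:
a = 11 (a = 1*11 = 11)
g(o) = 44*o (g(o) = (4*o)*11 = 44*o)
-g(-3 + 3)² = -(44*(-3 + 3))² = -(44*0)² = -1*0² = -1*0 = 0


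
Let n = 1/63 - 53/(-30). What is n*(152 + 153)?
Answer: 68503/126 ≈ 543.67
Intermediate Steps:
n = 1123/630 (n = 1*(1/63) - 53*(-1/30) = 1/63 + 53/30 = 1123/630 ≈ 1.7825)
n*(152 + 153) = 1123*(152 + 153)/630 = (1123/630)*305 = 68503/126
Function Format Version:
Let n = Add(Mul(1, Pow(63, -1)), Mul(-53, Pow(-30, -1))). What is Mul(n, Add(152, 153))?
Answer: Rational(68503, 126) ≈ 543.67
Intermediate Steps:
n = Rational(1123, 630) (n = Add(Mul(1, Rational(1, 63)), Mul(-53, Rational(-1, 30))) = Add(Rational(1, 63), Rational(53, 30)) = Rational(1123, 630) ≈ 1.7825)
Mul(n, Add(152, 153)) = Mul(Rational(1123, 630), Add(152, 153)) = Mul(Rational(1123, 630), 305) = Rational(68503, 126)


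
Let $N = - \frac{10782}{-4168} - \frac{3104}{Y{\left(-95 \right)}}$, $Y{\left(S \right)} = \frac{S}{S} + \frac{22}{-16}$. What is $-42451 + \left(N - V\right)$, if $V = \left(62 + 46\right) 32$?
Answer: $- \frac{235244503}{6252} \approx -37627.0$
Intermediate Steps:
$V = 3456$ ($V = 108 \cdot 32 = 3456$)
$Y{\left(S \right)} = - \frac{3}{8}$ ($Y{\left(S \right)} = 1 + 22 \left(- \frac{1}{16}\right) = 1 - \frac{11}{8} = - \frac{3}{8}$)
$N = \frac{51766061}{6252}$ ($N = - \frac{10782}{-4168} - \frac{3104}{- \frac{3}{8}} = \left(-10782\right) \left(- \frac{1}{4168}\right) - - \frac{24832}{3} = \frac{5391}{2084} + \frac{24832}{3} = \frac{51766061}{6252} \approx 8279.9$)
$-42451 + \left(N - V\right) = -42451 + \left(\frac{51766061}{6252} - 3456\right) = -42451 + \frac{30159149}{6252} = - \frac{235244503}{6252}$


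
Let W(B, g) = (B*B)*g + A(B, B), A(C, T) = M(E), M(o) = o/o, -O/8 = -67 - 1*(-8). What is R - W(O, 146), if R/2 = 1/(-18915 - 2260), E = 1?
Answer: -688747896377/21175 ≈ -3.2526e+7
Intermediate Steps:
O = 472 (O = -8*(-67 - 1*(-8)) = -8*(-67 + 8) = -8*(-59) = 472)
M(o) = 1
A(C, T) = 1
R = -2/21175 (R = 2/(-18915 - 2260) = 2/(-21175) = 2*(-1/21175) = -2/21175 ≈ -9.4451e-5)
W(B, g) = 1 + g*B**2 (W(B, g) = (B*B)*g + 1 = B**2*g + 1 = g*B**2 + 1 = 1 + g*B**2)
R - W(O, 146) = -2/21175 - (1 + 146*472**2) = -2/21175 - (1 + 146*222784) = -2/21175 - (1 + 32526464) = -2/21175 - 1*32526465 = -2/21175 - 32526465 = -688747896377/21175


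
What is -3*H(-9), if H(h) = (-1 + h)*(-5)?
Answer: -150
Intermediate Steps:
H(h) = 5 - 5*h
-3*H(-9) = -3*(5 - 5*(-9)) = -3*(5 + 45) = -3*50 = -150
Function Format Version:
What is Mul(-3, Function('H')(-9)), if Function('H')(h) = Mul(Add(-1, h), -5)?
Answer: -150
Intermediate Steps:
Function('H')(h) = Add(5, Mul(-5, h))
Mul(-3, Function('H')(-9)) = Mul(-3, Add(5, Mul(-5, -9))) = Mul(-3, Add(5, 45)) = Mul(-3, 50) = -150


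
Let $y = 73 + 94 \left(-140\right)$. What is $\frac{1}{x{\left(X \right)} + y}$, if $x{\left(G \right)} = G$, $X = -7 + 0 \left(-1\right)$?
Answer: $- \frac{1}{13094} \approx -7.6371 \cdot 10^{-5}$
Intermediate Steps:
$X = -7$ ($X = -7 + 0 = -7$)
$y = -13087$ ($y = 73 - 13160 = -13087$)
$\frac{1}{x{\left(X \right)} + y} = \frac{1}{-7 - 13087} = \frac{1}{-13094} = - \frac{1}{13094}$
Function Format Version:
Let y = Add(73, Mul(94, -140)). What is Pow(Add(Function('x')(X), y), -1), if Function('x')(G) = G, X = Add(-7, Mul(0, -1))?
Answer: Rational(-1, 13094) ≈ -7.6371e-5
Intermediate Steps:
X = -7 (X = Add(-7, 0) = -7)
y = -13087 (y = Add(73, -13160) = -13087)
Pow(Add(Function('x')(X), y), -1) = Pow(Add(-7, -13087), -1) = Pow(-13094, -1) = Rational(-1, 13094)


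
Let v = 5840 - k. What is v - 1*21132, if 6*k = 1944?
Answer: -15616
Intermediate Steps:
k = 324 (k = (⅙)*1944 = 324)
v = 5516 (v = 5840 - 1*324 = 5840 - 324 = 5516)
v - 1*21132 = 5516 - 1*21132 = 5516 - 21132 = -15616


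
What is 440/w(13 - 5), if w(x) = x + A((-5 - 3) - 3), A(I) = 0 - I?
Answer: 440/19 ≈ 23.158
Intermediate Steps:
A(I) = -I
w(x) = 11 + x (w(x) = x - ((-5 - 3) - 3) = x - (-8 - 3) = x - 1*(-11) = x + 11 = 11 + x)
440/w(13 - 5) = 440/(11 + (13 - 5)) = 440/(11 + 8) = 440/19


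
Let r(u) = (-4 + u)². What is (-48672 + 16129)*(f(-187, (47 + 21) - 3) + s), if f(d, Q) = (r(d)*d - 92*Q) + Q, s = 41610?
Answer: 220844998836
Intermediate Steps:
f(d, Q) = -91*Q + d*(-4 + d)² (f(d, Q) = ((-4 + d)²*d - 92*Q) + Q = (d*(-4 + d)² - 92*Q) + Q = (-92*Q + d*(-4 + d)²) + Q = -91*Q + d*(-4 + d)²)
(-48672 + 16129)*(f(-187, (47 + 21) - 3) + s) = (-48672 + 16129)*((-91*((47 + 21) - 3) - 187*(-4 - 187)²) + 41610) = -32543*((-91*(68 - 3) - 187*(-191)²) + 41610) = -32543*((-91*65 - 187*36481) + 41610) = -32543*((-5915 - 6821947) + 41610) = -32543*(-6827862 + 41610) = -32543*(-6786252) = 220844998836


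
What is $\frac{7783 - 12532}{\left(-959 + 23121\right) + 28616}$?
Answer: $- \frac{1583}{16926} \approx -0.093525$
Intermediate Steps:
$\frac{7783 - 12532}{\left(-959 + 23121\right) + 28616} = - \frac{4749}{22162 + 28616} = - \frac{4749}{50778} = \left(-4749\right) \frac{1}{50778} = - \frac{1583}{16926}$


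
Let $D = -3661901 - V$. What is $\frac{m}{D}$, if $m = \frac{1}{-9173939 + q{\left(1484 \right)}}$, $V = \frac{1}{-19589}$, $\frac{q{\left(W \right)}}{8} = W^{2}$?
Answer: $- \frac{19589}{605721090936148992} \approx -3.234 \cdot 10^{-14}$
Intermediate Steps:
$q{\left(W \right)} = 8 W^{2}$
$V = - \frac{1}{19589} \approx -5.1049 \cdot 10^{-5}$
$m = \frac{1}{8444109}$ ($m = \frac{1}{-9173939 + 8 \cdot 1484^{2}} = \frac{1}{-9173939 + 8 \cdot 2202256} = \frac{1}{-9173939 + 17618048} = \frac{1}{8444109} \approx 1.1843 \cdot 10^{-7}$)
$D = - \frac{71732978688}{19589}$ ($D = -3661901 - - \frac{1}{19589} = -3661901 + \frac{1}{19589} = - \frac{71732978688}{19589} \approx -3.6619 \cdot 10^{6}$)
$\frac{m}{D} = \frac{1}{8444109 \left(- \frac{71732978688}{19589}\right)} = \frac{1}{8444109} \left(- \frac{19589}{71732978688}\right) = - \frac{19589}{605721090936148992}$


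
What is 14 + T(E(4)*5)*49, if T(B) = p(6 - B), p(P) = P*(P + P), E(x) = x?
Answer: 19222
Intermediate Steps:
p(P) = 2*P**2 (p(P) = P*(2*P) = 2*P**2)
T(B) = 2*(6 - B)**2
14 + T(E(4)*5)*49 = 14 + (2*(-6 + 4*5)**2)*49 = 14 + (2*(-6 + 20)**2)*49 = 14 + (2*14**2)*49 = 14 + (2*196)*49 = 14 + 392*49 = 14 + 19208 = 19222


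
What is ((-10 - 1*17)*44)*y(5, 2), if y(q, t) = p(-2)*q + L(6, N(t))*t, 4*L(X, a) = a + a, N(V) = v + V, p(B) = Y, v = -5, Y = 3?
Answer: -14256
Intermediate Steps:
p(B) = 3
N(V) = -5 + V
L(X, a) = a/2 (L(X, a) = (a + a)/4 = (2*a)/4 = a/2)
y(q, t) = 3*q + t*(-5/2 + t/2) (y(q, t) = 3*q + ((-5 + t)/2)*t = 3*q + (-5/2 + t/2)*t = 3*q + t*(-5/2 + t/2))
((-10 - 1*17)*44)*y(5, 2) = ((-10 - 1*17)*44)*(3*5 + (½)*2*(-5 + 2)) = ((-10 - 17)*44)*(15 + (½)*2*(-3)) = (-27*44)*(15 - 3) = -1188*12 = -14256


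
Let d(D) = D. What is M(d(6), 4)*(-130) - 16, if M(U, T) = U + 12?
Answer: -2356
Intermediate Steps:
M(U, T) = 12 + U
M(d(6), 4)*(-130) - 16 = (12 + 6)*(-130) - 16 = 18*(-130) - 16 = -2340 - 16 = -2356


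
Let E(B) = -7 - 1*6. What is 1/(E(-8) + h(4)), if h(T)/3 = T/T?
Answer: -1/10 ≈ -0.10000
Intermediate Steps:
h(T) = 3 (h(T) = 3*(T/T) = 3*1 = 3)
E(B) = -13 (E(B) = -7 - 6 = -13)
1/(E(-8) + h(4)) = 1/(-13 + 3) = 1/(-10) = -1/10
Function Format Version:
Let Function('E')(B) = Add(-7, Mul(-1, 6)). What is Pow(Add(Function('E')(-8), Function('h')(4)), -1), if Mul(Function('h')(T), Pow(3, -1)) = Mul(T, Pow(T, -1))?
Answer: Rational(-1, 10) ≈ -0.10000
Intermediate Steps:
Function('h')(T) = 3 (Function('h')(T) = Mul(3, Mul(T, Pow(T, -1))) = Mul(3, 1) = 3)
Function('E')(B) = -13 (Function('E')(B) = Add(-7, -6) = -13)
Pow(Add(Function('E')(-8), Function('h')(4)), -1) = Pow(Add(-13, 3), -1) = Pow(-10, -1) = Rational(-1, 10)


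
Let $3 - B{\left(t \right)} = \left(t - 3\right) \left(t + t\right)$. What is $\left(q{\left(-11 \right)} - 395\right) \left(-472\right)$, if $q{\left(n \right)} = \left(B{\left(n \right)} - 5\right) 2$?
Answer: $479080$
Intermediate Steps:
$B{\left(t \right)} = 3 - 2 t \left(-3 + t\right)$ ($B{\left(t \right)} = 3 - \left(t - 3\right) \left(t + t\right) = 3 - \left(-3 + t\right) 2 t = 3 - 2 t \left(-3 + t\right)$)
$q{\left(n \right)} = -4 - 4 n^{2} + 12 n$ ($q{\left(n \right)} = \left(\left(3 - 2 n^{2} + 6 n\right) - 5\right) 2 = \left(-2 - 2 n^{2} + 6 n\right) 2 = -4 - 4 n^{2} + 12 n$)
$\left(q{\left(-11 \right)} - 395\right) \left(-472\right) = \left(\left(-4 - 4 \left(-11\right)^{2} + 12 \left(-11\right)\right) - 395\right) \left(-472\right) = \left(\left(-4 - 484 - 132\right) - 395\right) \left(-472\right) = \left(-620 - 395\right) \left(-472\right) = \left(-1015\right) \left(-472\right) = 479080$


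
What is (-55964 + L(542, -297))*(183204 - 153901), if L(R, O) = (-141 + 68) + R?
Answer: -1626169985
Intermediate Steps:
L(R, O) = -73 + R
(-55964 + L(542, -297))*(183204 - 153901) = (-55964 + (-73 + 542))*(183204 - 153901) = (-55964 + 469)*29303 = -55495*29303 = -1626169985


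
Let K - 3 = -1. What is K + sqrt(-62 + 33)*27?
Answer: 2 + 27*I*sqrt(29) ≈ 2.0 + 145.4*I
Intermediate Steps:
K = 2 (K = 3 - 1 = 2)
K + sqrt(-62 + 33)*27 = 2 + sqrt(-62 + 33)*27 = 2 + sqrt(-29)*27 = 2 + (I*sqrt(29))*27 = 2 + 27*I*sqrt(29)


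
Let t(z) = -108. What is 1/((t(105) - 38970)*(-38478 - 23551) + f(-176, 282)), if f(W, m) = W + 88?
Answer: 1/2423969174 ≈ 4.1255e-10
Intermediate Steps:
f(W, m) = 88 + W
1/((t(105) - 38970)*(-38478 - 23551) + f(-176, 282)) = 1/((-108 - 38970)*(-38478 - 23551) + (88 - 176)) = 1/(-39078*(-62029) - 88) = 1/(2423969262 - 88) = 1/2423969174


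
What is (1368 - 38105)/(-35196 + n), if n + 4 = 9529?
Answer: 36737/25671 ≈ 1.4311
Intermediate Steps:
n = 9525 (n = -4 + 9529 = 9525)
(1368 - 38105)/(-35196 + n) = (1368 - 38105)/(-35196 + 9525) = -36737/(-25671) = -36737*(-1/25671) = 36737/25671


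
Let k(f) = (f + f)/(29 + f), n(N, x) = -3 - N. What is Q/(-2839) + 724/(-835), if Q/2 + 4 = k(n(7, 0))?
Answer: -232892/269705 ≈ -0.86351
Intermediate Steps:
k(f) = 2*f/(29 + f) (k(f) = (2*f)/(29 + f) = 2*f/(29 + f))
Q = -192/19 (Q = -8 + 2*(2*(-3 - 1*7)/(29 + (-3 - 1*7))) = -8 + 2*(2*(-3 - 7)/(29 + (-3 - 7))) = -8 + 2*(2*(-10)/(29 - 10)) = -8 + 2*(2*(-10)/19) = -8 + 2*(2*(-10)*(1/19)) = -8 + 2*(-20/19) = -8 - 40/19 = -192/19 ≈ -10.105)
Q/(-2839) + 724/(-835) = -192/19/(-2839) + 724/(-835) = -192/19*(-1/2839) + 724*(-1/835) = 192/53941 - 724/835 = -232892/269705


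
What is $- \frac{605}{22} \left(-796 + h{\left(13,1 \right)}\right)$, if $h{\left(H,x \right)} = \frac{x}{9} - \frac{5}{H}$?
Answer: $\frac{2562010}{117} \approx 21898.0$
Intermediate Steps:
$h{\left(H,x \right)} = - \frac{5}{H} + \frac{x}{9}$ ($h{\left(H,x \right)} = x \frac{1}{9} - \frac{5}{H} = \frac{x}{9} - \frac{5}{H} = - \frac{5}{H} + \frac{x}{9}$)
$- \frac{605}{22} \left(-796 + h{\left(13,1 \right)}\right) = - \frac{605}{22} \left(-796 + \left(- \frac{5}{13} + \frac{1}{9} \cdot 1\right)\right) = \left(-605\right) \frac{1}{22} \left(-796 + \left(\left(-5\right) \frac{1}{13} + \frac{1}{9}\right)\right) = - \frac{55 \left(-796 + \left(- \frac{5}{13} + \frac{1}{9}\right)\right)}{2} = - \frac{55 \left(-796 - \frac{32}{117}\right)}{2} = \left(- \frac{55}{2}\right) \left(- \frac{93164}{117}\right) = \frac{2562010}{117}$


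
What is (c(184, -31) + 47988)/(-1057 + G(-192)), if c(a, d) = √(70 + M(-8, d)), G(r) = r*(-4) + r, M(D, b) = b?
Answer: -47988/481 - √39/481 ≈ -99.780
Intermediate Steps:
G(r) = -3*r (G(r) = -4*r + r = -3*r)
c(a, d) = √(70 + d)
(c(184, -31) + 47988)/(-1057 + G(-192)) = (√(70 - 31) + 47988)/(-1057 - 3*(-192)) = (√39 + 47988)/(-1057 + 576) = (47988 + √39)/(-481) = (47988 + √39)*(-1/481) = -47988/481 - √39/481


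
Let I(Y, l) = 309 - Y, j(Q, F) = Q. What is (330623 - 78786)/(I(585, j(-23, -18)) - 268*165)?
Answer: -251837/44496 ≈ -5.6598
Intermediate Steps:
(330623 - 78786)/(I(585, j(-23, -18)) - 268*165) = (330623 - 78786)/((309 - 1*585) - 268*165) = 251837/((309 - 585) - 44220) = 251837/(-276 - 44220) = 251837/(-44496) = 251837*(-1/44496) = -251837/44496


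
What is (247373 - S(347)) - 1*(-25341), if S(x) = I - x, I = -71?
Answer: 273132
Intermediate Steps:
S(x) = -71 - x
(247373 - S(347)) - 1*(-25341) = (247373 - (-71 - 1*347)) - 1*(-25341) = (247373 - (-71 - 347)) + 25341 = (247373 - 1*(-418)) + 25341 = (247373 + 418) + 25341 = 247791 + 25341 = 273132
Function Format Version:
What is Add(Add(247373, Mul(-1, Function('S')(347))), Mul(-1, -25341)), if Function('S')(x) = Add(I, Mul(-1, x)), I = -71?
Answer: 273132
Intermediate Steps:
Function('S')(x) = Add(-71, Mul(-1, x))
Add(Add(247373, Mul(-1, Function('S')(347))), Mul(-1, -25341)) = Add(Add(247373, Mul(-1, Add(-71, Mul(-1, 347)))), Mul(-1, -25341)) = Add(Add(247373, Mul(-1, Add(-71, -347))), 25341) = Add(Add(247373, Mul(-1, -418)), 25341) = Add(Add(247373, 418), 25341) = Add(247791, 25341) = 273132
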